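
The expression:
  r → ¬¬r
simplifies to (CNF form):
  True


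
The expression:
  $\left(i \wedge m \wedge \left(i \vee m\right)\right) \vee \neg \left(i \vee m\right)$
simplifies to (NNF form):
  $\left(i \wedge m\right) \vee \left(\neg i \wedge \neg m\right)$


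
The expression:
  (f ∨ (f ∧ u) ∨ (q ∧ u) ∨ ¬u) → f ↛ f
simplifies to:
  u ∧ ¬f ∧ ¬q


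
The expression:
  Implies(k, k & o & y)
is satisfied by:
  {o: True, y: True, k: False}
  {o: True, y: False, k: False}
  {y: True, o: False, k: False}
  {o: False, y: False, k: False}
  {o: True, k: True, y: True}


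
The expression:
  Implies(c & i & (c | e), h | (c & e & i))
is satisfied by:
  {h: True, e: True, c: False, i: False}
  {h: True, c: False, e: False, i: False}
  {e: True, h: False, c: False, i: False}
  {h: False, c: False, e: False, i: False}
  {i: True, h: True, e: True, c: False}
  {i: True, h: True, c: False, e: False}
  {i: True, e: True, h: False, c: False}
  {i: True, h: False, c: False, e: False}
  {h: True, c: True, e: True, i: False}
  {h: True, c: True, i: False, e: False}
  {c: True, e: True, i: False, h: False}
  {c: True, i: False, e: False, h: False}
  {h: True, c: True, i: True, e: True}
  {h: True, c: True, i: True, e: False}
  {c: True, i: True, e: True, h: False}


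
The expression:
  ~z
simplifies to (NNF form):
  ~z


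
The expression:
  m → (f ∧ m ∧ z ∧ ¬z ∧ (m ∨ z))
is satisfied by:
  {m: False}


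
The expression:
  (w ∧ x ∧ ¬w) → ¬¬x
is always true.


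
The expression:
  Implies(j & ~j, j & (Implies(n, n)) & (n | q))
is always true.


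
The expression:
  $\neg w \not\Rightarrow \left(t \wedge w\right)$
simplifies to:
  $\neg w$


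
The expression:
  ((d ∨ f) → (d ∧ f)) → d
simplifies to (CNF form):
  d ∨ f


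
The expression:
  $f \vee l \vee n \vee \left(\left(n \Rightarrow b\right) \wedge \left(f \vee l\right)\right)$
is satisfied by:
  {n: True, l: True, f: True}
  {n: True, l: True, f: False}
  {n: True, f: True, l: False}
  {n: True, f: False, l: False}
  {l: True, f: True, n: False}
  {l: True, f: False, n: False}
  {f: True, l: False, n: False}


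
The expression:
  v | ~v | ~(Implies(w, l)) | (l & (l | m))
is always true.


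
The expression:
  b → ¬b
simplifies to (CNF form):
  ¬b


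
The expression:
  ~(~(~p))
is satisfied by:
  {p: False}


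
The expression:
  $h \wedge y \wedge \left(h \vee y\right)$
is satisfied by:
  {h: True, y: True}


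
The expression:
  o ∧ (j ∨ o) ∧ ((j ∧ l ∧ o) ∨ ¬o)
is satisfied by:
  {j: True, o: True, l: True}


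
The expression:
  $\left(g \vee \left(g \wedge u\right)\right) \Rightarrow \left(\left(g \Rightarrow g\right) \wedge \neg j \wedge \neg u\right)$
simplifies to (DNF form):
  $\left(\neg j \wedge \neg u\right) \vee \neg g$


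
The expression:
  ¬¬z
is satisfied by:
  {z: True}


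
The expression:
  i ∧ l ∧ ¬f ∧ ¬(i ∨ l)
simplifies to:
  False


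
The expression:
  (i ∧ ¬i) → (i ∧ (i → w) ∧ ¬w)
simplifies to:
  True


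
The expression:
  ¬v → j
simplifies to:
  j ∨ v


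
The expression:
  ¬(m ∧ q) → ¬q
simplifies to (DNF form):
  m ∨ ¬q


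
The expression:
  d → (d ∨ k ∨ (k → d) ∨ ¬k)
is always true.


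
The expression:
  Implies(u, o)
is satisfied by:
  {o: True, u: False}
  {u: False, o: False}
  {u: True, o: True}


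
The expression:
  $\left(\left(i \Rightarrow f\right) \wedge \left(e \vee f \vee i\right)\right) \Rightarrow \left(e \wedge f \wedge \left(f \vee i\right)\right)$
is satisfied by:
  {i: True, e: False, f: False}
  {e: False, f: False, i: False}
  {i: True, e: True, f: False}
  {f: True, i: True, e: True}
  {f: True, e: True, i: False}


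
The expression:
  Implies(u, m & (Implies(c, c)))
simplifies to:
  m | ~u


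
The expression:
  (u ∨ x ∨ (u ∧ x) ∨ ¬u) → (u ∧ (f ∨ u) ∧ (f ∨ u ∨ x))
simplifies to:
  u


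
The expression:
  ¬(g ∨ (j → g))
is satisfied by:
  {j: True, g: False}


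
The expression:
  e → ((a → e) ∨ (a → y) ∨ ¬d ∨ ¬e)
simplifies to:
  True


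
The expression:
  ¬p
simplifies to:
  ¬p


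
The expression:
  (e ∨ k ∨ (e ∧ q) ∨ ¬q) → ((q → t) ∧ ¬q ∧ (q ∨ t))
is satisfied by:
  {t: True, e: False, q: False, k: False}
  {k: True, t: True, e: False, q: False}
  {e: True, t: True, k: False, q: False}
  {k: True, e: True, t: True, q: False}
  {q: True, t: True, k: False, e: False}
  {q: True, k: False, t: False, e: False}


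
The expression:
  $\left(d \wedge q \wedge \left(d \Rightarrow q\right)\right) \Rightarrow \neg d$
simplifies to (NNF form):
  $\neg d \vee \neg q$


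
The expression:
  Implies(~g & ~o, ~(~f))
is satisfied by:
  {o: True, g: True, f: True}
  {o: True, g: True, f: False}
  {o: True, f: True, g: False}
  {o: True, f: False, g: False}
  {g: True, f: True, o: False}
  {g: True, f: False, o: False}
  {f: True, g: False, o: False}


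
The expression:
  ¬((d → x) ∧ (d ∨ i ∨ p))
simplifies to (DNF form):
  (d ∧ ¬d) ∨ (d ∧ ¬x) ∨ (d ∧ ¬d ∧ ¬i) ∨ (d ∧ ¬d ∧ ¬p) ∨ (d ∧ ¬i ∧ ¬x) ∨ (d ∧ ¬p ∧ ¬x) ∨ (¬d ∧ ¬i ∧ ¬p) ∨ (¬i ∧ ¬p ∧ ¬x)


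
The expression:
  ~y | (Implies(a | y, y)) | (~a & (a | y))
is always true.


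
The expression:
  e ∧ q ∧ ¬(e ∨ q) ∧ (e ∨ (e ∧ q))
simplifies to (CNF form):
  False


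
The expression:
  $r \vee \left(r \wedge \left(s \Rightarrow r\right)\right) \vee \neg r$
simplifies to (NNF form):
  $\text{True}$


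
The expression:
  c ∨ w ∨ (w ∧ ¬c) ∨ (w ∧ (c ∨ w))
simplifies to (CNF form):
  c ∨ w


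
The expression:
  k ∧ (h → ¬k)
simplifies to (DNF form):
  k ∧ ¬h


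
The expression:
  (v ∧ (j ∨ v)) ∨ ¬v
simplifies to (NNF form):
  True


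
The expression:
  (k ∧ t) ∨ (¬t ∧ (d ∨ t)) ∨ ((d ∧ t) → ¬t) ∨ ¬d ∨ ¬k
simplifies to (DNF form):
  True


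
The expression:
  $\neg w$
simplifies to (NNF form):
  $\neg w$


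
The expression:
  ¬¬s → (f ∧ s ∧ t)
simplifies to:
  (f ∧ t) ∨ ¬s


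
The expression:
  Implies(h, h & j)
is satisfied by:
  {j: True, h: False}
  {h: False, j: False}
  {h: True, j: True}


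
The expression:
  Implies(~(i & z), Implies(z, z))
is always true.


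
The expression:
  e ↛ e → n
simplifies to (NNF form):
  True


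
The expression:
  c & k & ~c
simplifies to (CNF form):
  False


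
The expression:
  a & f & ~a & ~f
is never true.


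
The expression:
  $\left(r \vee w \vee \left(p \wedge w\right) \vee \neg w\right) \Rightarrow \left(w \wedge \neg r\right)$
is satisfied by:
  {w: True, r: False}


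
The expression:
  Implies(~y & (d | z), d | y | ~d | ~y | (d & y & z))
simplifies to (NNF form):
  True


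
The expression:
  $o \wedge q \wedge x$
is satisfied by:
  {o: True, x: True, q: True}


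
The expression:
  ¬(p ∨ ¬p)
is never true.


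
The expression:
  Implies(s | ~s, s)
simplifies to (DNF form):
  s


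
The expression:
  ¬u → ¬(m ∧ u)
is always true.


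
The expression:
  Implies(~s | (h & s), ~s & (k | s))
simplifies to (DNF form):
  (k & ~s) | (s & ~h)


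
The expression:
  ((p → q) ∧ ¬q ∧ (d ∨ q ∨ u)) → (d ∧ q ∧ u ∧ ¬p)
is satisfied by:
  {q: True, p: True, u: False, d: False}
  {d: True, q: True, p: True, u: False}
  {q: True, p: True, u: True, d: False}
  {d: True, q: True, p: True, u: True}
  {q: True, u: False, p: False, d: False}
  {q: True, d: True, u: False, p: False}
  {q: True, u: True, p: False, d: False}
  {q: True, d: True, u: True, p: False}
  {p: True, d: False, u: False, q: False}
  {d: True, p: True, u: False, q: False}
  {p: True, u: True, d: False, q: False}
  {d: True, p: True, u: True, q: False}
  {d: False, u: False, p: False, q: False}


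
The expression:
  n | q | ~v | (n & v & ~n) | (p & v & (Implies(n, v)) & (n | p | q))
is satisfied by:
  {p: True, n: True, q: True, v: False}
  {p: True, n: True, v: False, q: False}
  {p: True, q: True, v: False, n: False}
  {p: True, v: False, q: False, n: False}
  {n: True, q: True, v: False, p: False}
  {n: True, v: False, q: False, p: False}
  {q: True, n: False, v: False, p: False}
  {n: False, v: False, q: False, p: False}
  {n: True, p: True, v: True, q: True}
  {n: True, p: True, v: True, q: False}
  {p: True, v: True, q: True, n: False}
  {p: True, v: True, n: False, q: False}
  {q: True, v: True, n: True, p: False}
  {v: True, n: True, p: False, q: False}
  {v: True, q: True, p: False, n: False}


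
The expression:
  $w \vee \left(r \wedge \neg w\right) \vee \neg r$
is always true.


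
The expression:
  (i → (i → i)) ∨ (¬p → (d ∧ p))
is always true.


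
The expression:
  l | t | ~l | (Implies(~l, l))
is always true.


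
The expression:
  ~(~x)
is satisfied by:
  {x: True}


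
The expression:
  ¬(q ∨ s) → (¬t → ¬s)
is always true.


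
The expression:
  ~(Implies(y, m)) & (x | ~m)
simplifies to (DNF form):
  y & ~m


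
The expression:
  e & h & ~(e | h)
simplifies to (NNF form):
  False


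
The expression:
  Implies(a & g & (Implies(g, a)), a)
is always true.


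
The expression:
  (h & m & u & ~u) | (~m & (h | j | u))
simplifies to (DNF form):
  (h & ~m) | (j & ~m) | (u & ~m)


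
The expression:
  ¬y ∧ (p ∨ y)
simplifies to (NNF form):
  p ∧ ¬y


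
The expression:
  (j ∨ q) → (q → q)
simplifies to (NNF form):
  True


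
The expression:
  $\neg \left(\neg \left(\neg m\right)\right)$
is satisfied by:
  {m: False}


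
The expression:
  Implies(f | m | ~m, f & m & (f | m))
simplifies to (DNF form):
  f & m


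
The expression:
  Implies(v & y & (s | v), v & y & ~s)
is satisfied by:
  {s: False, v: False, y: False}
  {y: True, s: False, v: False}
  {v: True, s: False, y: False}
  {y: True, v: True, s: False}
  {s: True, y: False, v: False}
  {y: True, s: True, v: False}
  {v: True, s: True, y: False}


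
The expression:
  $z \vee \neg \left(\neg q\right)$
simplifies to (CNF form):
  $q \vee z$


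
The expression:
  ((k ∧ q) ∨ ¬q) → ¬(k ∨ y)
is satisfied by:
  {q: True, k: False, y: False}
  {q: False, k: False, y: False}
  {y: True, q: True, k: False}


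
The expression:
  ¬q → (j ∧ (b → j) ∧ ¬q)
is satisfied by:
  {q: True, j: True}
  {q: True, j: False}
  {j: True, q: False}


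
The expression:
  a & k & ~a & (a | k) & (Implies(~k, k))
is never true.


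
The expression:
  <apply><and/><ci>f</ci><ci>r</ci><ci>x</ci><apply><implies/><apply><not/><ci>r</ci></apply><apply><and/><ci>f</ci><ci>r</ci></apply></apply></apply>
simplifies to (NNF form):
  <apply><and/><ci>f</ci><ci>r</ci><ci>x</ci></apply>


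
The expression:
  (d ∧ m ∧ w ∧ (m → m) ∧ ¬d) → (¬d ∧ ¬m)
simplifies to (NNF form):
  True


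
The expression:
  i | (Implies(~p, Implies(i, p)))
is always true.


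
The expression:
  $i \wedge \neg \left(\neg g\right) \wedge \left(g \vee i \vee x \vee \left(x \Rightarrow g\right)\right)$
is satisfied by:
  {i: True, g: True}


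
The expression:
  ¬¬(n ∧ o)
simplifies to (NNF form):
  n ∧ o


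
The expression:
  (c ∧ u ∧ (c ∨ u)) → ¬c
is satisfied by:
  {u: False, c: False}
  {c: True, u: False}
  {u: True, c: False}


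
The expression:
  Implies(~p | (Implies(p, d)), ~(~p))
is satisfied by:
  {p: True}


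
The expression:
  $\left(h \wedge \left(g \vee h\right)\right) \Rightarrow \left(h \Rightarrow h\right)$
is always true.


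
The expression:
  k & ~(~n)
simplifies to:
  k & n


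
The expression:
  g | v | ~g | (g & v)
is always true.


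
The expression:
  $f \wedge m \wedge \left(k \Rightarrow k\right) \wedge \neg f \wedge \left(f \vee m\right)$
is never true.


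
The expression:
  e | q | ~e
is always true.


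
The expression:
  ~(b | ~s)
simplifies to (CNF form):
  s & ~b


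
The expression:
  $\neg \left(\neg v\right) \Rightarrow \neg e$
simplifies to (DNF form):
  $\neg e \vee \neg v$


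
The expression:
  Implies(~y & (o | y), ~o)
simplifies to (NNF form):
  y | ~o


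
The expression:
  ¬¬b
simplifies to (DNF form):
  b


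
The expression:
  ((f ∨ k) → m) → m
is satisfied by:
  {k: True, m: True, f: True}
  {k: True, m: True, f: False}
  {k: True, f: True, m: False}
  {k: True, f: False, m: False}
  {m: True, f: True, k: False}
  {m: True, f: False, k: False}
  {f: True, m: False, k: False}


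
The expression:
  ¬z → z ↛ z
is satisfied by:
  {z: True}


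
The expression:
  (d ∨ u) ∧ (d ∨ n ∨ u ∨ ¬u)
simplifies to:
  d ∨ u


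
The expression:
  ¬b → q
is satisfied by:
  {b: True, q: True}
  {b: True, q: False}
  {q: True, b: False}


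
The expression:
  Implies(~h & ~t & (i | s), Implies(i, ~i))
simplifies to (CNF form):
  h | t | ~i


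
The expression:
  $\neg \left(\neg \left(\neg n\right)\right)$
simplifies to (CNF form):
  $\neg n$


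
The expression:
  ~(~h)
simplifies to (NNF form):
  h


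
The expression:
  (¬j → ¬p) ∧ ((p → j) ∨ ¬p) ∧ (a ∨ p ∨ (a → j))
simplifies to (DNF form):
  j ∨ ¬p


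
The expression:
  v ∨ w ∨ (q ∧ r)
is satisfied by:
  {q: True, v: True, w: True, r: True}
  {q: True, v: True, w: True, r: False}
  {v: True, w: True, r: True, q: False}
  {v: True, w: True, r: False, q: False}
  {q: True, v: True, r: True, w: False}
  {q: True, v: True, r: False, w: False}
  {v: True, r: True, w: False, q: False}
  {v: True, r: False, w: False, q: False}
  {q: True, w: True, r: True, v: False}
  {q: True, w: True, r: False, v: False}
  {w: True, r: True, v: False, q: False}
  {w: True, v: False, r: False, q: False}
  {q: True, r: True, v: False, w: False}


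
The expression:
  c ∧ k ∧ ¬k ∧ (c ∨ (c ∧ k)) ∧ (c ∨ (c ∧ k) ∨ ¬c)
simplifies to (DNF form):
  False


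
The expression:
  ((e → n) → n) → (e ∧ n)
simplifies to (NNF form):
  (e ∧ n) ∨ (¬e ∧ ¬n)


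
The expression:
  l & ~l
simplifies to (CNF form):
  False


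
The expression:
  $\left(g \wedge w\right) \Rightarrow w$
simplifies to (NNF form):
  $\text{True}$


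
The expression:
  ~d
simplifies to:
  ~d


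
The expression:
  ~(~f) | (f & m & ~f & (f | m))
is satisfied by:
  {f: True}


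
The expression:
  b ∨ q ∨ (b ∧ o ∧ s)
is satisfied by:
  {b: True, q: True}
  {b: True, q: False}
  {q: True, b: False}


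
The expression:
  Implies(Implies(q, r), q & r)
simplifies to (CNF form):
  q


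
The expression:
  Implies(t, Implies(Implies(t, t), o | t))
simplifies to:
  True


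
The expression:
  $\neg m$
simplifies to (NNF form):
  $\neg m$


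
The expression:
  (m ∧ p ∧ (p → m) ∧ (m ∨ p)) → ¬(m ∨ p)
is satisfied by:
  {p: False, m: False}
  {m: True, p: False}
  {p: True, m: False}


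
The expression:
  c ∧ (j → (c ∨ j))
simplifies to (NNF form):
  c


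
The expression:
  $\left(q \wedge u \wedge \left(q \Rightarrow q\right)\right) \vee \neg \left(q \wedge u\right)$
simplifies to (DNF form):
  $\text{True}$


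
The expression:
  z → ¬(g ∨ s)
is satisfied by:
  {s: False, z: False, g: False}
  {g: True, s: False, z: False}
  {s: True, g: False, z: False}
  {g: True, s: True, z: False}
  {z: True, g: False, s: False}


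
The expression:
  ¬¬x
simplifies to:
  x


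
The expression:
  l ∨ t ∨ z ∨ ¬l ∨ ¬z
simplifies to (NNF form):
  True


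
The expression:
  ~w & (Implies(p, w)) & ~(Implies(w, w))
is never true.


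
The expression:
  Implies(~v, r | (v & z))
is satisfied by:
  {r: True, v: True}
  {r: True, v: False}
  {v: True, r: False}


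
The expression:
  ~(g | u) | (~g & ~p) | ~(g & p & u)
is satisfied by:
  {p: False, u: False, g: False}
  {g: True, p: False, u: False}
  {u: True, p: False, g: False}
  {g: True, u: True, p: False}
  {p: True, g: False, u: False}
  {g: True, p: True, u: False}
  {u: True, p: True, g: False}


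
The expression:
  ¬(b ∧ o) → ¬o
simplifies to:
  b ∨ ¬o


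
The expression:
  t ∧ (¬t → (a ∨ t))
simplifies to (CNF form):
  t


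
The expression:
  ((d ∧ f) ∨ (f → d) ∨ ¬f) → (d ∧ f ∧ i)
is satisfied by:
  {i: True, f: True, d: False}
  {f: True, d: False, i: False}
  {i: True, d: True, f: True}


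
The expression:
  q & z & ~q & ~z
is never true.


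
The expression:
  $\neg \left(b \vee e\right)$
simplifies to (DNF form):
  $\neg b \wedge \neg e$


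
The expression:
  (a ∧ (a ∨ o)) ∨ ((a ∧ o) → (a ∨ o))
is always true.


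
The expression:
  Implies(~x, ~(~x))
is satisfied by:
  {x: True}


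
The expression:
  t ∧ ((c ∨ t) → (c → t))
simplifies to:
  t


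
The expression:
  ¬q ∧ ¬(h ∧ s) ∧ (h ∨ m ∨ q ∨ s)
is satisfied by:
  {m: True, q: False, s: False, h: False}
  {h: True, m: True, q: False, s: False}
  {h: True, q: False, m: False, s: False}
  {s: True, m: True, q: False, h: False}
  {s: True, m: False, q: False, h: False}


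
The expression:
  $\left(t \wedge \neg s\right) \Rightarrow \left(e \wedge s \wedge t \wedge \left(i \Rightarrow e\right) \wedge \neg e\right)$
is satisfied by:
  {s: True, t: False}
  {t: False, s: False}
  {t: True, s: True}


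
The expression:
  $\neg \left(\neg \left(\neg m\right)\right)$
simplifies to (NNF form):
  $\neg m$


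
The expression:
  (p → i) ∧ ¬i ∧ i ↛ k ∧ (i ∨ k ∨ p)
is never true.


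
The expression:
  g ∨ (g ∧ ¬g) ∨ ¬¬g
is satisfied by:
  {g: True}


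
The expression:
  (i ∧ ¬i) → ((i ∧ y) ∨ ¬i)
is always true.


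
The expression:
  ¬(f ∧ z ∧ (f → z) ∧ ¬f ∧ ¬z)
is always true.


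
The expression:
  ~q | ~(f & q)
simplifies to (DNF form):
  ~f | ~q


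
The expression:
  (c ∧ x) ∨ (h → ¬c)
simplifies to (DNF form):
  x ∨ ¬c ∨ ¬h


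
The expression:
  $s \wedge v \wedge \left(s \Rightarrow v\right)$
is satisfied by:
  {s: True, v: True}


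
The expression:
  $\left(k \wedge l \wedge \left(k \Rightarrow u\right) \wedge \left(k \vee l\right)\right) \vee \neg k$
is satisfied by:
  {l: True, u: True, k: False}
  {l: True, u: False, k: False}
  {u: True, l: False, k: False}
  {l: False, u: False, k: False}
  {l: True, k: True, u: True}


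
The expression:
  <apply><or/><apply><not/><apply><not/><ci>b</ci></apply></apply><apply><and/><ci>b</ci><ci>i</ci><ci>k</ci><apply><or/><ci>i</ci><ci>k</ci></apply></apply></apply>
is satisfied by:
  {b: True}


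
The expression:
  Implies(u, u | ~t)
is always true.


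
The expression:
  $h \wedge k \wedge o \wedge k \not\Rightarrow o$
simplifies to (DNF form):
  $\text{False}$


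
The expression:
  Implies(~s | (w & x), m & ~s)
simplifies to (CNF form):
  (m | s) & (s | ~s) & (m | s | ~w) & (m | s | ~x) & (m | ~w | ~x) & (s | ~s | ~w) & (s | ~s | ~x) & (~s | ~w | ~x)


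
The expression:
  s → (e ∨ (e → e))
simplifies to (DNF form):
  True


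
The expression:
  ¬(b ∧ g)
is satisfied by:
  {g: False, b: False}
  {b: True, g: False}
  {g: True, b: False}


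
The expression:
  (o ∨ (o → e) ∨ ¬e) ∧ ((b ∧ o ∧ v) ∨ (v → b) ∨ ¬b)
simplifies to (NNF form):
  True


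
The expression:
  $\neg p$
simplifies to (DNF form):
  $\neg p$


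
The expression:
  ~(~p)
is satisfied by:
  {p: True}


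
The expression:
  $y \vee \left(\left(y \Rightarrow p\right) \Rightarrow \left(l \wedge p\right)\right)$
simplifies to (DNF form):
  $y \vee \left(l \wedge p\right)$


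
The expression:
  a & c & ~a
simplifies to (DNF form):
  False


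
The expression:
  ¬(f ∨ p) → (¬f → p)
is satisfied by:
  {p: True, f: True}
  {p: True, f: False}
  {f: True, p: False}


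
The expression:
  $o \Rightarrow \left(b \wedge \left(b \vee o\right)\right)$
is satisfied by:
  {b: True, o: False}
  {o: False, b: False}
  {o: True, b: True}


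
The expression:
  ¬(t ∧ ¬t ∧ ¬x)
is always true.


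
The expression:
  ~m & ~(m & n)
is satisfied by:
  {m: False}


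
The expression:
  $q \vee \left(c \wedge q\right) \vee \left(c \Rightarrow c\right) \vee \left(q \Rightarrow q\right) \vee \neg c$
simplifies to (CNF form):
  $\text{True}$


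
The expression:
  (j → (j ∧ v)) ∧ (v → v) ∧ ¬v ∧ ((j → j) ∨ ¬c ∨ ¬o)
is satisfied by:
  {v: False, j: False}


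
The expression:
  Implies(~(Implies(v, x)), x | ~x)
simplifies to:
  True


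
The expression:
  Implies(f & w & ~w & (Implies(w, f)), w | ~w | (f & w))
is always true.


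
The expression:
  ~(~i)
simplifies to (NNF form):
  i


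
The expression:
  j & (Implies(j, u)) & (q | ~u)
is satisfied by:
  {j: True, u: True, q: True}


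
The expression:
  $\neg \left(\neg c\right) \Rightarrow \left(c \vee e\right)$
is always true.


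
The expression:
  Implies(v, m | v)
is always true.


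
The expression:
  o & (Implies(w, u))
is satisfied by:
  {o: True, u: True, w: False}
  {o: True, w: False, u: False}
  {o: True, u: True, w: True}


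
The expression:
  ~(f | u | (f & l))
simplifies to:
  ~f & ~u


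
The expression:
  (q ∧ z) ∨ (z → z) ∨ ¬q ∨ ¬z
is always true.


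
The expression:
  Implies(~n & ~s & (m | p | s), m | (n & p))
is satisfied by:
  {n: True, m: True, s: True, p: False}
  {n: True, m: True, p: False, s: False}
  {n: True, s: True, p: False, m: False}
  {n: True, p: False, s: False, m: False}
  {m: True, s: True, p: False, n: False}
  {m: True, p: False, s: False, n: False}
  {s: True, m: False, p: False, n: False}
  {m: False, p: False, s: False, n: False}
  {m: True, n: True, p: True, s: True}
  {m: True, n: True, p: True, s: False}
  {n: True, p: True, s: True, m: False}
  {n: True, p: True, m: False, s: False}
  {s: True, p: True, m: True, n: False}
  {p: True, m: True, n: False, s: False}
  {p: True, s: True, n: False, m: False}


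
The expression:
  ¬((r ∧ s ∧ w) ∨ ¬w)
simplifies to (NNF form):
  w ∧ (¬r ∨ ¬s)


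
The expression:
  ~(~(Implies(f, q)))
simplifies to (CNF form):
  q | ~f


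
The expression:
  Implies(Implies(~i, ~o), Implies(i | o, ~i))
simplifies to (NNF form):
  ~i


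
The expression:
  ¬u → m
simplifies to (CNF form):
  m ∨ u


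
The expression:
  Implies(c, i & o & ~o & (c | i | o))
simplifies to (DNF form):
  ~c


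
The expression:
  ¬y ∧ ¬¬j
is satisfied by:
  {j: True, y: False}


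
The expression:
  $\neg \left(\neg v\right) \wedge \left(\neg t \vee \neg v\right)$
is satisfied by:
  {v: True, t: False}


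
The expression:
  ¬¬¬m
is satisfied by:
  {m: False}


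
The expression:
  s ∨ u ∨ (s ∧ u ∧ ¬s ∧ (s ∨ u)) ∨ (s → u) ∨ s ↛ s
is always true.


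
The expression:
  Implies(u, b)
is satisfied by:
  {b: True, u: False}
  {u: False, b: False}
  {u: True, b: True}


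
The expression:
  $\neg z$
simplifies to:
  $\neg z$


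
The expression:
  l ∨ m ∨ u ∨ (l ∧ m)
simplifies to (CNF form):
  l ∨ m ∨ u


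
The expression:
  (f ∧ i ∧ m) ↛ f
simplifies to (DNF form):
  False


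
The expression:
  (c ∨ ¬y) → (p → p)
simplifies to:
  True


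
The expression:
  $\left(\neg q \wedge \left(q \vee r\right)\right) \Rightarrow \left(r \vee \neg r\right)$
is always true.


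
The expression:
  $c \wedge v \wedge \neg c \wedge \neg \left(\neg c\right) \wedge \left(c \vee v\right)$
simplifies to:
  $\text{False}$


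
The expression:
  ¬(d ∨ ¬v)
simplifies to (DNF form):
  v ∧ ¬d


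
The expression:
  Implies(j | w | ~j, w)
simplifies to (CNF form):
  w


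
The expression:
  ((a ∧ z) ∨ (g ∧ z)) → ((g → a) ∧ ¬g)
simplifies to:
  ¬g ∨ ¬z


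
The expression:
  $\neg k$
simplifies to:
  $\neg k$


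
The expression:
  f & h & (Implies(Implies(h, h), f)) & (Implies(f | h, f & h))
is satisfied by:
  {h: True, f: True}


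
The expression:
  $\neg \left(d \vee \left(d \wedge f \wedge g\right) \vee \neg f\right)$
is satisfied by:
  {f: True, d: False}


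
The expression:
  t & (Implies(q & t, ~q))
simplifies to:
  t & ~q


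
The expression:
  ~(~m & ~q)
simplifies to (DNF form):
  m | q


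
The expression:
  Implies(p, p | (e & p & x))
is always true.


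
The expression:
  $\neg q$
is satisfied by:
  {q: False}


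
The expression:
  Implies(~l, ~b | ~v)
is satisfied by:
  {l: True, v: False, b: False}
  {v: False, b: False, l: False}
  {b: True, l: True, v: False}
  {b: True, v: False, l: False}
  {l: True, v: True, b: False}
  {v: True, l: False, b: False}
  {b: True, v: True, l: True}


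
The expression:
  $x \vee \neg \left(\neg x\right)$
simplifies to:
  $x$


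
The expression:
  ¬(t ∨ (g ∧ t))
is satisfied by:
  {t: False}


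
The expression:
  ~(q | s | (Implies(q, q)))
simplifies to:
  False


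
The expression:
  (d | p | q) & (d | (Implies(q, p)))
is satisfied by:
  {d: True, p: True}
  {d: True, p: False}
  {p: True, d: False}


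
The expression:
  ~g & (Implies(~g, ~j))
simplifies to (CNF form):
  ~g & ~j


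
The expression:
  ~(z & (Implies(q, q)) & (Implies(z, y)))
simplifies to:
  ~y | ~z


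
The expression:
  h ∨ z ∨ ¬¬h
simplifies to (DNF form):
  h ∨ z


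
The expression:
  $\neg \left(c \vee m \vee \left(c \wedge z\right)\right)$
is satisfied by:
  {c: False, m: False}


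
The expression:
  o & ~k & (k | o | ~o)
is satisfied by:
  {o: True, k: False}


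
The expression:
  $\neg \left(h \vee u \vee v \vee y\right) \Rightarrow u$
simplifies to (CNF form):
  $h \vee u \vee v \vee y$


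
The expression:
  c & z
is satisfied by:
  {c: True, z: True}


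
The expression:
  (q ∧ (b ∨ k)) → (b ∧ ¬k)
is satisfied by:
  {k: False, q: False}
  {q: True, k: False}
  {k: True, q: False}


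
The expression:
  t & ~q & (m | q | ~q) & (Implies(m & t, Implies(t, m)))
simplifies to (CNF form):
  t & ~q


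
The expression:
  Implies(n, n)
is always true.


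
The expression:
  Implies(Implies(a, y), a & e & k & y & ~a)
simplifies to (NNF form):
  a & ~y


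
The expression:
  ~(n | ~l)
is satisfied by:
  {l: True, n: False}


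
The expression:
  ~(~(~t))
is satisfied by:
  {t: False}


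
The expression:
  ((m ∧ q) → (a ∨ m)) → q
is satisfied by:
  {q: True}


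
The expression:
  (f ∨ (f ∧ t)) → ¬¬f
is always true.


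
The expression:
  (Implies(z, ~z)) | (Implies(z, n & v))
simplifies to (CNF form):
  (n | ~z) & (v | ~z)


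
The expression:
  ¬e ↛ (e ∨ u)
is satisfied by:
  {u: False, e: False}


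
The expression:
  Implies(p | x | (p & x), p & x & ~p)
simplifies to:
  ~p & ~x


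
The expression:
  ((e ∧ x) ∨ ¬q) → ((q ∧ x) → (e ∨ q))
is always true.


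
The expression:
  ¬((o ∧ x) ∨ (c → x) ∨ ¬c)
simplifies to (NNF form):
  c ∧ ¬x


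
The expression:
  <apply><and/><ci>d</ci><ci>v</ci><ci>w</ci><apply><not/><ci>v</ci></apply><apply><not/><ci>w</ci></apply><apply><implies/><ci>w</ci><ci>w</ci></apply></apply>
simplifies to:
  <false/>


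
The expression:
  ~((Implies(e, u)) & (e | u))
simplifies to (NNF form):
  ~u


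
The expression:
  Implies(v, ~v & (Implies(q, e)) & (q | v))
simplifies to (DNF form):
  ~v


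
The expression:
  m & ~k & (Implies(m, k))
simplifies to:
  False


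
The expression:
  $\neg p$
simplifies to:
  $\neg p$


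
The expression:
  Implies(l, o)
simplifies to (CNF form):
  o | ~l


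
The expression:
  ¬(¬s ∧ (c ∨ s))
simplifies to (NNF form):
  s ∨ ¬c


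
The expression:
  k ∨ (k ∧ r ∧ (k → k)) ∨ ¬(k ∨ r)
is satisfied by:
  {k: True, r: False}
  {r: False, k: False}
  {r: True, k: True}


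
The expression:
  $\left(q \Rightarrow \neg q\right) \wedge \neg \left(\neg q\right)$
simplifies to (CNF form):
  $\text{False}$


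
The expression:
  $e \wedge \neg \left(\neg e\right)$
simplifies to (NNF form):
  $e$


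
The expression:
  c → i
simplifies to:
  i ∨ ¬c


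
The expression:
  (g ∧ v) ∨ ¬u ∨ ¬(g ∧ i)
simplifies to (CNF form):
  v ∨ ¬g ∨ ¬i ∨ ¬u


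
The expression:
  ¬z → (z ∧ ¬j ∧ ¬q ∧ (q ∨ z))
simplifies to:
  z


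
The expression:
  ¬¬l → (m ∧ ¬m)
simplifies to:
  ¬l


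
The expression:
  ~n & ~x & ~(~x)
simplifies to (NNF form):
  False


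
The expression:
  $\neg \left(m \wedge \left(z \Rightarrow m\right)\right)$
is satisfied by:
  {m: False}


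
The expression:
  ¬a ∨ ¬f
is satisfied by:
  {a: False, f: False}
  {f: True, a: False}
  {a: True, f: False}


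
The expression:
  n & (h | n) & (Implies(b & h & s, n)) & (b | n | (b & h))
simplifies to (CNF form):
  n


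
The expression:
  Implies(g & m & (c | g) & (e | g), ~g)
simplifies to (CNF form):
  ~g | ~m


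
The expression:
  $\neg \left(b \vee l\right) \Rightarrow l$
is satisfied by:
  {b: True, l: True}
  {b: True, l: False}
  {l: True, b: False}


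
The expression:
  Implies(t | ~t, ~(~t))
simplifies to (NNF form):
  t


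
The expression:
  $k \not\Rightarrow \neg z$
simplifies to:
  $k \wedge z$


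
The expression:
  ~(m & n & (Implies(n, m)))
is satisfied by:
  {m: False, n: False}
  {n: True, m: False}
  {m: True, n: False}


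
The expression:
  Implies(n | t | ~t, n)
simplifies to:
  n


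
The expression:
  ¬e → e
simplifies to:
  e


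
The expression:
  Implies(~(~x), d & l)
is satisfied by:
  {l: True, d: True, x: False}
  {l: True, d: False, x: False}
  {d: True, l: False, x: False}
  {l: False, d: False, x: False}
  {x: True, l: True, d: True}


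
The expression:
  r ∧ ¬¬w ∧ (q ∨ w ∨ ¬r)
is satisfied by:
  {r: True, w: True}


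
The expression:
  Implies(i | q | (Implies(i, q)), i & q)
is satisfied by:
  {i: True, q: True}


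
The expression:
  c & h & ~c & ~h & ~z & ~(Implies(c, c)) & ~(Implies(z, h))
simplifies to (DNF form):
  False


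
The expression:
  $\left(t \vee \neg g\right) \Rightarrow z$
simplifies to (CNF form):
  $\left(g \vee z\right) \wedge \left(z \vee \neg t\right)$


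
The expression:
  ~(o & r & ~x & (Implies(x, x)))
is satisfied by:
  {x: True, o: False, r: False}
  {o: False, r: False, x: False}
  {r: True, x: True, o: False}
  {r: True, o: False, x: False}
  {x: True, o: True, r: False}
  {o: True, x: False, r: False}
  {r: True, o: True, x: True}


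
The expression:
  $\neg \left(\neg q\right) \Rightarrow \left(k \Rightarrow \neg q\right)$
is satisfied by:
  {k: False, q: False}
  {q: True, k: False}
  {k: True, q: False}


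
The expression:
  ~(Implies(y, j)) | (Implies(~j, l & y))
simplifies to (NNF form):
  j | y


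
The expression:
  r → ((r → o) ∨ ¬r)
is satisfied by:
  {o: True, r: False}
  {r: False, o: False}
  {r: True, o: True}


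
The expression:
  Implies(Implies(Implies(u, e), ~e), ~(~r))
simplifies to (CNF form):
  e | r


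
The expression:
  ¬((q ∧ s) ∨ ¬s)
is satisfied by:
  {s: True, q: False}


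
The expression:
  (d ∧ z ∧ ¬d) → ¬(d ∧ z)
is always true.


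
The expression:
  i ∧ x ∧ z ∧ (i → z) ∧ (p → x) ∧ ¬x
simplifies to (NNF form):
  False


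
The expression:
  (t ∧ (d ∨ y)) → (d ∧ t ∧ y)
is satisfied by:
  {t: False, d: False, y: False}
  {y: True, t: False, d: False}
  {d: True, t: False, y: False}
  {y: True, d: True, t: False}
  {t: True, y: False, d: False}
  {y: True, d: True, t: True}


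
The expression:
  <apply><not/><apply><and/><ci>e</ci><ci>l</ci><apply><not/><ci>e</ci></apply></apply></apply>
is always true.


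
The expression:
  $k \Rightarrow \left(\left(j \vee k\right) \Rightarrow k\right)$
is always true.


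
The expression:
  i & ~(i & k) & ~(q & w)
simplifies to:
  i & ~k & (~q | ~w)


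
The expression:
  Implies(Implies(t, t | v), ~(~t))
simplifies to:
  t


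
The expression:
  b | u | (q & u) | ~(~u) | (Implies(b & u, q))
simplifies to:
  True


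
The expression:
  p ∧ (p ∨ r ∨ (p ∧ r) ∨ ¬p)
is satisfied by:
  {p: True}


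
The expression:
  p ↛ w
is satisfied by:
  {p: True, w: False}


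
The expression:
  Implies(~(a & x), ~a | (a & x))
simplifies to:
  x | ~a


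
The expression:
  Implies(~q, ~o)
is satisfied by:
  {q: True, o: False}
  {o: False, q: False}
  {o: True, q: True}


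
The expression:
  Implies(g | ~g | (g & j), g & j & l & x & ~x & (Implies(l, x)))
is never true.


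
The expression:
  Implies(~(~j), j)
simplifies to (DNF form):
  True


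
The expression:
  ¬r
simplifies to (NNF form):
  ¬r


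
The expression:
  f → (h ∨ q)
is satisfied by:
  {q: True, h: True, f: False}
  {q: True, h: False, f: False}
  {h: True, q: False, f: False}
  {q: False, h: False, f: False}
  {f: True, q: True, h: True}
  {f: True, q: True, h: False}
  {f: True, h: True, q: False}


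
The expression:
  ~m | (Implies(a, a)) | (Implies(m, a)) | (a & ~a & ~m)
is always true.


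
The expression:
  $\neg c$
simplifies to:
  $\neg c$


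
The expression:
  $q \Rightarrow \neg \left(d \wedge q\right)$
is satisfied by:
  {q: False, d: False}
  {d: True, q: False}
  {q: True, d: False}


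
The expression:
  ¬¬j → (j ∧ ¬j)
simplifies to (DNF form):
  ¬j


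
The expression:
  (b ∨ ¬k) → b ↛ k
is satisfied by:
  {b: True, k: False}
  {k: True, b: False}


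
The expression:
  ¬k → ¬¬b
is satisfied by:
  {b: True, k: True}
  {b: True, k: False}
  {k: True, b: False}


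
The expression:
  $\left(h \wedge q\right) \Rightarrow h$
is always true.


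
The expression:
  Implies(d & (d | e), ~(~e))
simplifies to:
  e | ~d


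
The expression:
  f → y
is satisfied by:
  {y: True, f: False}
  {f: False, y: False}
  {f: True, y: True}


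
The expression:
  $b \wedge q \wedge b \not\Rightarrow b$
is never true.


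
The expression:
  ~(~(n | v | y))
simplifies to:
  n | v | y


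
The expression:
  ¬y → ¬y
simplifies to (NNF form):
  True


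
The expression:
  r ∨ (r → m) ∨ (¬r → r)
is always true.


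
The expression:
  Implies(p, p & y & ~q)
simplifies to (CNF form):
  (y | ~p) & (~p | ~q)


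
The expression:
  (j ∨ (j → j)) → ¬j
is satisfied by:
  {j: False}


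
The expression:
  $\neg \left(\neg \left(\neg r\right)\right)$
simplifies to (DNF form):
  $\neg r$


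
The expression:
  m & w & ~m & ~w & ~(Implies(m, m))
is never true.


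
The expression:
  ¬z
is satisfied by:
  {z: False}


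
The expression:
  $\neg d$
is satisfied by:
  {d: False}


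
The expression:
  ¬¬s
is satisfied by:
  {s: True}


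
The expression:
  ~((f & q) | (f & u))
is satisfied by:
  {q: False, f: False, u: False}
  {u: True, q: False, f: False}
  {q: True, u: False, f: False}
  {u: True, q: True, f: False}
  {f: True, u: False, q: False}


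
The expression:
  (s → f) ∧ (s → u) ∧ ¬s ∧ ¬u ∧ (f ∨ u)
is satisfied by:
  {f: True, u: False, s: False}


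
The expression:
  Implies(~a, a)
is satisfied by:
  {a: True}


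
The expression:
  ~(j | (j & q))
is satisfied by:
  {j: False}


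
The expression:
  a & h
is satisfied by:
  {a: True, h: True}


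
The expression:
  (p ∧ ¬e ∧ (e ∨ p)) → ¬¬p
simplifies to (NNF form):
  True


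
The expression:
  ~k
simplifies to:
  ~k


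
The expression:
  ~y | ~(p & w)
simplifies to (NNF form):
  ~p | ~w | ~y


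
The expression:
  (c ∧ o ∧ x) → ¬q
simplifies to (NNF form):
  ¬c ∨ ¬o ∨ ¬q ∨ ¬x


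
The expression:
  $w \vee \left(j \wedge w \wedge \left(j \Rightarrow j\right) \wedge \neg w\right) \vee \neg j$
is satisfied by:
  {w: True, j: False}
  {j: False, w: False}
  {j: True, w: True}


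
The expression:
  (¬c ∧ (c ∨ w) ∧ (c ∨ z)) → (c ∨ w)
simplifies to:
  True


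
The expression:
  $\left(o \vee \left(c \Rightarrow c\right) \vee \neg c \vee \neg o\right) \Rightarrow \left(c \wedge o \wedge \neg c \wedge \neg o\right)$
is never true.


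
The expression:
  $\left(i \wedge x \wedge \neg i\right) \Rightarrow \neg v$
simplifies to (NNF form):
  $\text{True}$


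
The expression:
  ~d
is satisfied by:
  {d: False}


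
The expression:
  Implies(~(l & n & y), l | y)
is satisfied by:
  {y: True, l: True}
  {y: True, l: False}
  {l: True, y: False}


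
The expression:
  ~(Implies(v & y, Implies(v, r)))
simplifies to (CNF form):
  v & y & ~r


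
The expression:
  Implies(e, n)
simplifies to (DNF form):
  n | ~e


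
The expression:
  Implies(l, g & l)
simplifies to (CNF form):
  g | ~l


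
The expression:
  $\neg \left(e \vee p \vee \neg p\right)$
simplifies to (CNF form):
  $\text{False}$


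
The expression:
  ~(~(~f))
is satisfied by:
  {f: False}


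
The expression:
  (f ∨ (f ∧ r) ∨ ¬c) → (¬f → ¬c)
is always true.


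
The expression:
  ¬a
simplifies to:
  ¬a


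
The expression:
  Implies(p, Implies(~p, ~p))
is always true.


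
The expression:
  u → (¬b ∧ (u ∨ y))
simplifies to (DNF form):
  ¬b ∨ ¬u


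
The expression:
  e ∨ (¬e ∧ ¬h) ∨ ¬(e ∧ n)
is always true.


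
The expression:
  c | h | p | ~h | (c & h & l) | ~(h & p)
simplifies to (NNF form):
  True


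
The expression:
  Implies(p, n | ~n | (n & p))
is always true.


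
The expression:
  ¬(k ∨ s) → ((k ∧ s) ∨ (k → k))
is always true.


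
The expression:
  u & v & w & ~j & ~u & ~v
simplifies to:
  False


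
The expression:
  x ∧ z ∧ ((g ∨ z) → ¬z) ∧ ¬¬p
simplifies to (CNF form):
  False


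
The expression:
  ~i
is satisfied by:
  {i: False}


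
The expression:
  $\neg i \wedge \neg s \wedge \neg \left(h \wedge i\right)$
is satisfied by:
  {i: False, s: False}


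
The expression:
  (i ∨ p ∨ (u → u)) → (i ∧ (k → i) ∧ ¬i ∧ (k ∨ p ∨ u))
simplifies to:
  False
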